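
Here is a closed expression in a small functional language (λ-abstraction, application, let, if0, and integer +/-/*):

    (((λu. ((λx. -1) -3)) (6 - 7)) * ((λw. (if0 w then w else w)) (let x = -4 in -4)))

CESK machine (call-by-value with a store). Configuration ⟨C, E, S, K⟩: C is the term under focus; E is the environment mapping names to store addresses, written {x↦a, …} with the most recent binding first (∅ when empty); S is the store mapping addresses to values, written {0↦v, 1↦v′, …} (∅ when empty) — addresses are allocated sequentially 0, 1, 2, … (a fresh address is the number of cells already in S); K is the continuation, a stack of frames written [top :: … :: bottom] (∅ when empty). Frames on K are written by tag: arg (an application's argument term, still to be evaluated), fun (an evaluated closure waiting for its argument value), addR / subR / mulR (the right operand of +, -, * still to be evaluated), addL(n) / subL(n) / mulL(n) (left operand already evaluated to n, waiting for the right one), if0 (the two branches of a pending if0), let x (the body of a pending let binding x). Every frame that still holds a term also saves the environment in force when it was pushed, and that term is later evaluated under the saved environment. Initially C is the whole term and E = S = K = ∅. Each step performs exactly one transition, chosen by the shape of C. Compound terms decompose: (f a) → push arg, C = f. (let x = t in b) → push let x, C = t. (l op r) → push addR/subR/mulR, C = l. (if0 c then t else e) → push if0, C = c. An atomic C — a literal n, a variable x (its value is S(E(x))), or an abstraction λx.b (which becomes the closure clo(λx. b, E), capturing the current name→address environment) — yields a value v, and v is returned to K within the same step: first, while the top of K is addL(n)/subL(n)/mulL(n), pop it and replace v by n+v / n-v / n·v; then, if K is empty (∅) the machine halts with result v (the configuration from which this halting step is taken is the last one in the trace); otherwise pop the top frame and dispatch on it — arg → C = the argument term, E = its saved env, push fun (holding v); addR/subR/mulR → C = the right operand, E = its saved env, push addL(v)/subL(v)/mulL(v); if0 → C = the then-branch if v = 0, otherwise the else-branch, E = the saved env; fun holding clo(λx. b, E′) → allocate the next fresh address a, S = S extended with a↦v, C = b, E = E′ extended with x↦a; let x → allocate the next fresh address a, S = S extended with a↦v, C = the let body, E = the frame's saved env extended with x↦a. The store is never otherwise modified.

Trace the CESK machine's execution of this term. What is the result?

t=0: ⟨C=(((λu. ((λx. -1) -3)) (6 - 7)) * ((λw. (if0 w then w else w)) (let x = -4 in -4))); E=∅; S=∅; K=∅⟩
t=1: ⟨C=((λu. ((λx. -1) -3)) (6 - 7)); E=∅; S=∅; K=[mulR]⟩
t=2: ⟨C=(λu. ((λx. -1) -3)); E=∅; S=∅; K=[arg :: mulR]⟩
t=3: ⟨C=(6 - 7); E=∅; S=∅; K=[fun :: mulR]⟩
t=4: ⟨C=6; E=∅; S=∅; K=[subR :: fun :: mulR]⟩
t=5: ⟨C=7; E=∅; S=∅; K=[subL(6) :: fun :: mulR]⟩
t=6: ⟨C=((λx. -1) -3); E={u↦0}; S={0↦-1}; K=[mulR]⟩
t=7: ⟨C=(λx. -1); E={u↦0}; S={0↦-1}; K=[arg :: mulR]⟩
t=8: ⟨C=-3; E={u↦0}; S={0↦-1}; K=[fun :: mulR]⟩
t=9: ⟨C=-1; E={x↦1, u↦0}; S={0↦-1, 1↦-3}; K=[mulR]⟩
t=10: ⟨C=((λw. (if0 w then w else w)) (let x = -4 in -4)); E=∅; S={0↦-1, 1↦-3}; K=[mulL(-1)]⟩
t=11: ⟨C=(λw. (if0 w then w else w)); E=∅; S={0↦-1, 1↦-3}; K=[arg :: mulL(-1)]⟩
t=12: ⟨C=(let x = -4 in -4); E=∅; S={0↦-1, 1↦-3}; K=[fun :: mulL(-1)]⟩
t=13: ⟨C=-4; E=∅; S={0↦-1, 1↦-3}; K=[let x :: fun :: mulL(-1)]⟩
t=14: ⟨C=-4; E={x↦2}; S={0↦-1, 1↦-3, 2↦-4}; K=[fun :: mulL(-1)]⟩
t=15: ⟨C=(if0 w then w else w); E={w↦3}; S={0↦-1, 1↦-3, 2↦-4, 3↦-4}; K=[mulL(-1)]⟩
t=16: ⟨C=w; E={w↦3}; S={0↦-1, 1↦-3, 2↦-4, 3↦-4}; K=[if0 :: mulL(-1)]⟩
t=17: ⟨C=w; E={w↦3}; S={0↦-1, 1↦-3, 2↦-4, 3↦-4}; K=[mulL(-1)]⟩
→ final value 4

Answer: 4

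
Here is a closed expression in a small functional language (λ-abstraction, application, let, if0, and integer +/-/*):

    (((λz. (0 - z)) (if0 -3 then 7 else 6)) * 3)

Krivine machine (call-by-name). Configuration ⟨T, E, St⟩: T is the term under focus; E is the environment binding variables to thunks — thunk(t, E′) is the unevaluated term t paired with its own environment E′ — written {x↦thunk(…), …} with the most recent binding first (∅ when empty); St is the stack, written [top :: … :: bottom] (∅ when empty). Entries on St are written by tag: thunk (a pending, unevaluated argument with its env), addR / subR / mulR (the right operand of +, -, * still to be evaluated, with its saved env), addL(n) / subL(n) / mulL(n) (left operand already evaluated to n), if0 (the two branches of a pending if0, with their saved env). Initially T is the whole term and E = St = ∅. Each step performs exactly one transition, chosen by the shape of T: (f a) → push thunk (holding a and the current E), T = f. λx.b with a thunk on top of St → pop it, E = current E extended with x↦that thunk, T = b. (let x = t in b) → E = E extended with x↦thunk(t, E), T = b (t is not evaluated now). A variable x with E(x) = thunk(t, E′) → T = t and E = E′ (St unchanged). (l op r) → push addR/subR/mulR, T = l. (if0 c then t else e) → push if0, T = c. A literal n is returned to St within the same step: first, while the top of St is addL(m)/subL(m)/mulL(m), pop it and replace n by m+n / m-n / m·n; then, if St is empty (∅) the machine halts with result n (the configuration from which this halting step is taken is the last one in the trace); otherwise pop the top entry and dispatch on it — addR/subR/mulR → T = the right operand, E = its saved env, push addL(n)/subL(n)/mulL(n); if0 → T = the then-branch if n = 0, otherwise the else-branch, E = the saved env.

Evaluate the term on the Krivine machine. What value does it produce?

Answer: -18

Machine steps:
step 0: ⟨T=(((λz. (0 - z)) (if0 -3 then 7 else 6)) * 3); E=∅; St=∅⟩
step 1: ⟨T=((λz. (0 - z)) (if0 -3 then 7 else 6)); E=∅; St=[mulR]⟩
step 2: ⟨T=(λz. (0 - z)); E=∅; St=[thunk :: mulR]⟩
step 3: ⟨T=(0 - z); E={z↦thunk((if0 -3 then 7 else 6), ∅)}; St=[mulR]⟩
step 4: ⟨T=0; E={z↦thunk((if0 -3 then 7 else 6), ∅)}; St=[subR :: mulR]⟩
step 5: ⟨T=z; E={z↦thunk((if0 -3 then 7 else 6), ∅)}; St=[subL(0) :: mulR]⟩
step 6: ⟨T=(if0 -3 then 7 else 6); E=∅; St=[subL(0) :: mulR]⟩
step 7: ⟨T=-3; E=∅; St=[if0 :: subL(0) :: mulR]⟩
step 8: ⟨T=6; E=∅; St=[subL(0) :: mulR]⟩
step 9: ⟨T=3; E=∅; St=[mulL(-6)]⟩
→ final value -18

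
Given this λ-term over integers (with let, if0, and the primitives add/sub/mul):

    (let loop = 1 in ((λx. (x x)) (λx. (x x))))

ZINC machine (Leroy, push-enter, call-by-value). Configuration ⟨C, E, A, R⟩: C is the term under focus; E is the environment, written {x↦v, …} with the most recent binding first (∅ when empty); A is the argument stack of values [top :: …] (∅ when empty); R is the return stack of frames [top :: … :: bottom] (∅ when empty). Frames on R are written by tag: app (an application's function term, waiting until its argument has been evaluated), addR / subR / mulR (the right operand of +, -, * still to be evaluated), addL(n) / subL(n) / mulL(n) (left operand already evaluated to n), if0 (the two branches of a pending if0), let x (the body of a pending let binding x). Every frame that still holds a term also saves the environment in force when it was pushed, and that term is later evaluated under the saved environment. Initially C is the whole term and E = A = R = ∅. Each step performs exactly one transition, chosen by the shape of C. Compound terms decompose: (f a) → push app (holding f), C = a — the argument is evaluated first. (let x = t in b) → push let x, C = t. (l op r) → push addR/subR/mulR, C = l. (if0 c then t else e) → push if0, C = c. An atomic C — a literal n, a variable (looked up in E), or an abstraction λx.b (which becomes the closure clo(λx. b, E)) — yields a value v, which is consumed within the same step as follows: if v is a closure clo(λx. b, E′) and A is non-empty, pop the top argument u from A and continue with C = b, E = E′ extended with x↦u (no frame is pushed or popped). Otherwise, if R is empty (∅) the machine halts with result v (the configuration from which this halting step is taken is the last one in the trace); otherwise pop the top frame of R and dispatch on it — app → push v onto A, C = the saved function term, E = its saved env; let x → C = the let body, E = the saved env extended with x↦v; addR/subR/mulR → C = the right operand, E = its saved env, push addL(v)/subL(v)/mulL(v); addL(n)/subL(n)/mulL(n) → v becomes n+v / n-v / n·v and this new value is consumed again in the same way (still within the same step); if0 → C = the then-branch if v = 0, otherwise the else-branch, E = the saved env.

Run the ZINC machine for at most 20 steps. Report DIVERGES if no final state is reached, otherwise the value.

0. [C=(let loop = 1 in ((λx. (x x)) (λx. (x x)))) | E=∅ | A=∅ | R=∅]
1. [C=1 | E=∅ | A=∅ | R=[let loop]]
2. [C=((λx. (x x)) (λx. (x x))) | E={loop↦1} | A=∅ | R=∅]
3. [C=(λx. (x x)) | E={loop↦1} | A=∅ | R=[app]]
4. [C=(λx. (x x)) | E={loop↦1} | A=[clo(λx. (x x), {loop↦1})] | R=∅]
5. [C=(x x) | E={x↦clo(λx. (x x), {loop↦1}), loop↦1} | A=∅ | R=∅]
6. [C=x | E={x↦clo(λx. (x x), {loop↦1}), loop↦1} | A=∅ | R=[app]]
7. [C=x | E={x↦clo(λx. (x x), {loop↦1}), loop↦1} | A=[clo(λx. (x x), {loop↦1})] | R=∅]
… configuration repeats with period 3 (steps 5–7 recur indefinitely) …

Answer: DIVERGES (no final state within 20 steps)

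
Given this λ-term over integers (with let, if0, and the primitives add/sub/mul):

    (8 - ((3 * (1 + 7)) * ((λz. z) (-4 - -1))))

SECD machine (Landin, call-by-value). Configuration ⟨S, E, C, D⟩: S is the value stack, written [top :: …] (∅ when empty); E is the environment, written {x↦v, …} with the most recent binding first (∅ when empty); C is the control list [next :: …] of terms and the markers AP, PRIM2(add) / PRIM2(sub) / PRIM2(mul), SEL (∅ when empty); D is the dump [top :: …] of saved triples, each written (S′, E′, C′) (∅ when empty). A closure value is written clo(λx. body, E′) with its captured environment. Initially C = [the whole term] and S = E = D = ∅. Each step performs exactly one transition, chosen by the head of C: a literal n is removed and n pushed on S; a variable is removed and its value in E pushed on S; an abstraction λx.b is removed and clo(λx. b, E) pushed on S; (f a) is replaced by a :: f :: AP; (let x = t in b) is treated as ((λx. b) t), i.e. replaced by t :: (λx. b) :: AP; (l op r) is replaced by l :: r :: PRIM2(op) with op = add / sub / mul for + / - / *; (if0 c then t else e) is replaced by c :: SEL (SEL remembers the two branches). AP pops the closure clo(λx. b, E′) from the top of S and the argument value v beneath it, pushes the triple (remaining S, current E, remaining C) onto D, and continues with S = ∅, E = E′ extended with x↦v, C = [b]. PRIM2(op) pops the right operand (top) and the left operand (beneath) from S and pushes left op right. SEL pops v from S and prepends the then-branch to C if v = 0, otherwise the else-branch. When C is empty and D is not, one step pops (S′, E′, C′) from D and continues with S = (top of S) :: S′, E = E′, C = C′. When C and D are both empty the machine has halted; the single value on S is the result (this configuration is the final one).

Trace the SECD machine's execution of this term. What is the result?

[0] ⟨S=∅; E=∅; C=[(8 - ((3 * (1 + 7)) * ((λz. z) (-4 - -1))))]; D=∅⟩
[1] ⟨S=∅; E=∅; C=[8 :: ((3 * (1 + 7)) * ((λz. z) (-4 - -1))) :: PRIM2(sub)]; D=∅⟩
[2] ⟨S=[8]; E=∅; C=[((3 * (1 + 7)) * ((λz. z) (-4 - -1))) :: PRIM2(sub)]; D=∅⟩
[3] ⟨S=[8]; E=∅; C=[(3 * (1 + 7)) :: ((λz. z) (-4 - -1)) :: PRIM2(mul) :: PRIM2(sub)]; D=∅⟩
[4] ⟨S=[8]; E=∅; C=[3 :: (1 + 7) :: PRIM2(mul) :: ((λz. z) (-4 - -1)) :: PRIM2(mul) :: PRIM2(sub)]; D=∅⟩
[5] ⟨S=[3 :: 8]; E=∅; C=[(1 + 7) :: PRIM2(mul) :: ((λz. z) (-4 - -1)) :: PRIM2(mul) :: PRIM2(sub)]; D=∅⟩
[6] ⟨S=[3 :: 8]; E=∅; C=[1 :: 7 :: PRIM2(add) :: PRIM2(mul) :: ((λz. z) (-4 - -1)) :: PRIM2(mul) :: PRIM2(sub)]; D=∅⟩
[7] ⟨S=[1 :: 3 :: 8]; E=∅; C=[7 :: PRIM2(add) :: PRIM2(mul) :: ((λz. z) (-4 - -1)) :: PRIM2(mul) :: PRIM2(sub)]; D=∅⟩
[8] ⟨S=[7 :: 1 :: 3 :: 8]; E=∅; C=[PRIM2(add) :: PRIM2(mul) :: ((λz. z) (-4 - -1)) :: PRIM2(mul) :: PRIM2(sub)]; D=∅⟩
[9] ⟨S=[8 :: 3 :: 8]; E=∅; C=[PRIM2(mul) :: ((λz. z) (-4 - -1)) :: PRIM2(mul) :: PRIM2(sub)]; D=∅⟩
[10] ⟨S=[24 :: 8]; E=∅; C=[((λz. z) (-4 - -1)) :: PRIM2(mul) :: PRIM2(sub)]; D=∅⟩
[11] ⟨S=[24 :: 8]; E=∅; C=[(-4 - -1) :: (λz. z) :: AP :: PRIM2(mul) :: PRIM2(sub)]; D=∅⟩
[12] ⟨S=[24 :: 8]; E=∅; C=[-4 :: -1 :: PRIM2(sub) :: (λz. z) :: AP :: PRIM2(mul) :: PRIM2(sub)]; D=∅⟩
[13] ⟨S=[-4 :: 24 :: 8]; E=∅; C=[-1 :: PRIM2(sub) :: (λz. z) :: AP :: PRIM2(mul) :: PRIM2(sub)]; D=∅⟩
[14] ⟨S=[-1 :: -4 :: 24 :: 8]; E=∅; C=[PRIM2(sub) :: (λz. z) :: AP :: PRIM2(mul) :: PRIM2(sub)]; D=∅⟩
[15] ⟨S=[-3 :: 24 :: 8]; E=∅; C=[(λz. z) :: AP :: PRIM2(mul) :: PRIM2(sub)]; D=∅⟩
[16] ⟨S=[clo(λz. z, ∅) :: -3 :: 24 :: 8]; E=∅; C=[AP :: PRIM2(mul) :: PRIM2(sub)]; D=∅⟩
[17] ⟨S=∅; E={z↦-3}; C=[z]; D=[([24 :: 8], ∅, [PRIM2(mul) :: PRIM2(sub)])]⟩
[18] ⟨S=[-3]; E={z↦-3}; C=∅; D=[([24 :: 8], ∅, [PRIM2(mul) :: PRIM2(sub)])]⟩
[19] ⟨S=[-3 :: 24 :: 8]; E=∅; C=[PRIM2(mul) :: PRIM2(sub)]; D=∅⟩
[20] ⟨S=[-72 :: 8]; E=∅; C=[PRIM2(sub)]; D=∅⟩
[21] ⟨S=[80]; E=∅; C=∅; D=∅⟩
→ final value 80

Answer: 80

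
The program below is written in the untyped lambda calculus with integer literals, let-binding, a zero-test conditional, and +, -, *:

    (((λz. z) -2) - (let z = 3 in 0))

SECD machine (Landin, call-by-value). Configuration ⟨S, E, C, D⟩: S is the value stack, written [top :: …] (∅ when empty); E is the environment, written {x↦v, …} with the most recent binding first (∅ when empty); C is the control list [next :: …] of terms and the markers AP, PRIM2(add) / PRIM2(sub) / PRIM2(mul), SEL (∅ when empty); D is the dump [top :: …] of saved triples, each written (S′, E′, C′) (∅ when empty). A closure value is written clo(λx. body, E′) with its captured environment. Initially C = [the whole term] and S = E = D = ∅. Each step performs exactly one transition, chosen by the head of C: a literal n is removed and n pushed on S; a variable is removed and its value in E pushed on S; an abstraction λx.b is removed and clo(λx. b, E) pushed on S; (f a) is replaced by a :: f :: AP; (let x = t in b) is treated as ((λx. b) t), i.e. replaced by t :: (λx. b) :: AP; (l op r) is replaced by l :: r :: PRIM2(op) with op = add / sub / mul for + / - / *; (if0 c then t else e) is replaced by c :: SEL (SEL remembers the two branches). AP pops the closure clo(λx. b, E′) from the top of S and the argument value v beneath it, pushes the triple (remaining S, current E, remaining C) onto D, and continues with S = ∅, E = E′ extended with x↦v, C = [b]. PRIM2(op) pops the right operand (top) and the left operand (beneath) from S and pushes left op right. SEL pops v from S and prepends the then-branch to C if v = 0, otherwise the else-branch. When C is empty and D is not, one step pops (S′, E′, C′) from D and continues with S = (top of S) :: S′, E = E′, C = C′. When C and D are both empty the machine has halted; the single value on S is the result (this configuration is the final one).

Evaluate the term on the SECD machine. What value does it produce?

t=0: [S=∅ | E=∅ | C=[(((λz. z) -2) - (let z = 3 in 0))] | D=∅]
t=1: [S=∅ | E=∅ | C=[((λz. z) -2) :: (let z = 3 in 0) :: PRIM2(sub)] | D=∅]
t=2: [S=∅ | E=∅ | C=[-2 :: (λz. z) :: AP :: (let z = 3 in 0) :: PRIM2(sub)] | D=∅]
t=3: [S=[-2] | E=∅ | C=[(λz. z) :: AP :: (let z = 3 in 0) :: PRIM2(sub)] | D=∅]
t=4: [S=[clo(λz. z, ∅) :: -2] | E=∅ | C=[AP :: (let z = 3 in 0) :: PRIM2(sub)] | D=∅]
t=5: [S=∅ | E={z↦-2} | C=[z] | D=[(∅, ∅, [(let z = 3 in 0) :: PRIM2(sub)])]]
t=6: [S=[-2] | E={z↦-2} | C=∅ | D=[(∅, ∅, [(let z = 3 in 0) :: PRIM2(sub)])]]
t=7: [S=[-2] | E=∅ | C=[(let z = 3 in 0) :: PRIM2(sub)] | D=∅]
t=8: [S=[-2] | E=∅ | C=[3 :: (λz. 0) :: AP :: PRIM2(sub)] | D=∅]
t=9: [S=[3 :: -2] | E=∅ | C=[(λz. 0) :: AP :: PRIM2(sub)] | D=∅]
t=10: [S=[clo(λz. 0, ∅) :: 3 :: -2] | E=∅ | C=[AP :: PRIM2(sub)] | D=∅]
t=11: [S=∅ | E={z↦3} | C=[0] | D=[([-2], ∅, [PRIM2(sub)])]]
t=12: [S=[0] | E={z↦3} | C=∅ | D=[([-2], ∅, [PRIM2(sub)])]]
t=13: [S=[0 :: -2] | E=∅ | C=[PRIM2(sub)] | D=∅]
t=14: [S=[-2] | E=∅ | C=∅ | D=∅]
→ final value -2

Answer: -2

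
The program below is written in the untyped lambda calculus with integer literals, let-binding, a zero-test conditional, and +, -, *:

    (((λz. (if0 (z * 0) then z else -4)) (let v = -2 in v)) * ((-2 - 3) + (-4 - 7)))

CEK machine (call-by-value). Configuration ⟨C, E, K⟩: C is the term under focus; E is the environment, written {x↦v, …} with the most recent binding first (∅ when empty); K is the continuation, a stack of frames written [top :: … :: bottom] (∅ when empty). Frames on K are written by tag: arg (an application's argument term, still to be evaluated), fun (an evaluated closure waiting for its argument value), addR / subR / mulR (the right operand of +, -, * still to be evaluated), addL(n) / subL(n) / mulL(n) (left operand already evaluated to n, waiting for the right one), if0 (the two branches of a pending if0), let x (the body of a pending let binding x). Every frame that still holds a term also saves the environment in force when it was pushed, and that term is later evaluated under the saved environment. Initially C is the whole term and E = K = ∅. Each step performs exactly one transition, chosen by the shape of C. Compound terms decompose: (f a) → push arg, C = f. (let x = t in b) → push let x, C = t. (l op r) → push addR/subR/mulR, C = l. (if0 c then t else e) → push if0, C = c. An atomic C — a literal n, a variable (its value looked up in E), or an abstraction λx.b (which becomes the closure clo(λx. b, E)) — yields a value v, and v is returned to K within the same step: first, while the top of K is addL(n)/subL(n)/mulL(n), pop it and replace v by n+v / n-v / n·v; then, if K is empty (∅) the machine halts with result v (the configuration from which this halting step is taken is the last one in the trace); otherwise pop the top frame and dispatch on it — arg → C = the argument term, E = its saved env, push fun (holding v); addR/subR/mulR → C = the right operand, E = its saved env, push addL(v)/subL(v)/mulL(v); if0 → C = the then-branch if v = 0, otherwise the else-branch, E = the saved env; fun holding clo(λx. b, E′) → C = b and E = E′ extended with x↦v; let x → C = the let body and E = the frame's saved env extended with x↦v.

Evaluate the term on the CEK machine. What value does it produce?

Answer: 32

Derivation:
0. [C=(((λz. (if0 (z * 0) then z else -4)) (let v = -2 in v)) * ((-2 - 3) + (-4 - 7))) | E=∅ | K=∅]
1. [C=((λz. (if0 (z * 0) then z else -4)) (let v = -2 in v)) | E=∅ | K=[mulR]]
2. [C=(λz. (if0 (z * 0) then z else -4)) | E=∅ | K=[arg :: mulR]]
3. [C=(let v = -2 in v) | E=∅ | K=[fun :: mulR]]
4. [C=-2 | E=∅ | K=[let v :: fun :: mulR]]
5. [C=v | E={v↦-2} | K=[fun :: mulR]]
6. [C=(if0 (z * 0) then z else -4) | E={z↦-2} | K=[mulR]]
7. [C=(z * 0) | E={z↦-2} | K=[if0 :: mulR]]
8. [C=z | E={z↦-2} | K=[mulR :: if0 :: mulR]]
9. [C=0 | E={z↦-2} | K=[mulL(-2) :: if0 :: mulR]]
10. [C=z | E={z↦-2} | K=[mulR]]
11. [C=((-2 - 3) + (-4 - 7)) | E=∅ | K=[mulL(-2)]]
12. [C=(-2 - 3) | E=∅ | K=[addR :: mulL(-2)]]
13. [C=-2 | E=∅ | K=[subR :: addR :: mulL(-2)]]
14. [C=3 | E=∅ | K=[subL(-2) :: addR :: mulL(-2)]]
15. [C=(-4 - 7) | E=∅ | K=[addL(-5) :: mulL(-2)]]
16. [C=-4 | E=∅ | K=[subR :: addL(-5) :: mulL(-2)]]
17. [C=7 | E=∅ | K=[subL(-4) :: addL(-5) :: mulL(-2)]]
→ final value 32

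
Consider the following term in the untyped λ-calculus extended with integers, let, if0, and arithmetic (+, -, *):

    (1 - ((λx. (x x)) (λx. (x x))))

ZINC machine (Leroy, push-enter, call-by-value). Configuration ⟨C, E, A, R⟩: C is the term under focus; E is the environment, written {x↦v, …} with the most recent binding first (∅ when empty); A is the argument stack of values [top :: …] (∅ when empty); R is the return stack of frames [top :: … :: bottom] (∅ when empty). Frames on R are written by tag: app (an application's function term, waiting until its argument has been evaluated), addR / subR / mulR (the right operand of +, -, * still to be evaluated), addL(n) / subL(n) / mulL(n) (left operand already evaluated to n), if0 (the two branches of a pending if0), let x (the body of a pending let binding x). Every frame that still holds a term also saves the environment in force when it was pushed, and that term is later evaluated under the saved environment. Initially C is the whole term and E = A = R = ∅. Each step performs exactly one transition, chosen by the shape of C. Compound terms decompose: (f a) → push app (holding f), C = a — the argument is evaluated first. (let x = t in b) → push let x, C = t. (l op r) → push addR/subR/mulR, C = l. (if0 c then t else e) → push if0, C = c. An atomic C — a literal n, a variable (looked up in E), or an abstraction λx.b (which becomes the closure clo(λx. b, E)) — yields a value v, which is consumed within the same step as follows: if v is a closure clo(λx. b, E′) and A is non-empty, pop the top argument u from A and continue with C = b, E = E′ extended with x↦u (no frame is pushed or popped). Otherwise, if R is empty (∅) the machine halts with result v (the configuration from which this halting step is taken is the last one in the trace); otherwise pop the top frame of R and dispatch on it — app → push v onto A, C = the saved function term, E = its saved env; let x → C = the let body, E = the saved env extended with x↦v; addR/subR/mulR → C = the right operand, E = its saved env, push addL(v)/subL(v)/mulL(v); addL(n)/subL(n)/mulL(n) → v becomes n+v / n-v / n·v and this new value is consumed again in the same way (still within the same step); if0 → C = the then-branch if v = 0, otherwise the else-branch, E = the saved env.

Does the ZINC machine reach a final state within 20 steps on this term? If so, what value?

Answer: DIVERGES (no final state within 20 steps)

Machine steps:
t=0: <C=(1 - ((λx. (x x)) (λx. (x x)))), E=∅, A=∅, R=∅>
t=1: <C=1, E=∅, A=∅, R=[subR]>
t=2: <C=((λx. (x x)) (λx. (x x))), E=∅, A=∅, R=[subL(1)]>
t=3: <C=(λx. (x x)), E=∅, A=∅, R=[app :: subL(1)]>
t=4: <C=(λx. (x x)), E=∅, A=[clo(λx. (x x), ∅)], R=[subL(1)]>
t=5: <C=(x x), E={x↦clo(λx. (x x), ∅)}, A=∅, R=[subL(1)]>
t=6: <C=x, E={x↦clo(λx. (x x), ∅)}, A=∅, R=[app :: subL(1)]>
t=7: <C=x, E={x↦clo(λx. (x x), ∅)}, A=[clo(λx. (x x), ∅)], R=[subL(1)]>
… configuration repeats with period 3 (steps 5–7 recur indefinitely) …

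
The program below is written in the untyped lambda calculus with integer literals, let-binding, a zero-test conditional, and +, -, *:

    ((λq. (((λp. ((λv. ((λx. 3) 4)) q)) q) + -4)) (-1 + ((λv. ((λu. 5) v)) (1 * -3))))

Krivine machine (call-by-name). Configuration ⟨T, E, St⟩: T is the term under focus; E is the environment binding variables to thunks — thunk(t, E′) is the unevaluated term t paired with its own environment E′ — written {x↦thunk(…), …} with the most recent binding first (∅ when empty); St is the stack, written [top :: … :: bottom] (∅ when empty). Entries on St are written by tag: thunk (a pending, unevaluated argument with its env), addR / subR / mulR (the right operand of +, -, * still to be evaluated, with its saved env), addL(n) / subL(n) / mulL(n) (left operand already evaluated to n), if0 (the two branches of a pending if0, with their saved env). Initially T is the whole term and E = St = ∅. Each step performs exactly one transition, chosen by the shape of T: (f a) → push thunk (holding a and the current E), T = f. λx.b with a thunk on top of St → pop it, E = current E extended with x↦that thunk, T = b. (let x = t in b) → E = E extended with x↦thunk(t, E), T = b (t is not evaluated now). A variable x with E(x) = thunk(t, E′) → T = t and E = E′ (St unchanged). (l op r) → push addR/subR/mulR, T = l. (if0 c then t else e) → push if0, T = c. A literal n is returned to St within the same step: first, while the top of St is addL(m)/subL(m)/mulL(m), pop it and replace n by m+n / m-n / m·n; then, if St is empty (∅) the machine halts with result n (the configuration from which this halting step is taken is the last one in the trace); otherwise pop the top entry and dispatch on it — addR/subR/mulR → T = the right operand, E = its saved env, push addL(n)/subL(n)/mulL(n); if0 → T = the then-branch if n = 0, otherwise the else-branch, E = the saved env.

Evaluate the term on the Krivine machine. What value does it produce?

[0] ⟨T=((λq. (((λp. ((λv. ((λx. 3) 4)) q)) q) + -4)) (-1 + ((λv. ((λu. 5) v)) (1 * -3)))); E=∅; St=∅⟩
[1] ⟨T=(λq. (((λp. ((λv. ((λx. 3) 4)) q)) q) + -4)); E=∅; St=[thunk]⟩
[2] ⟨T=(((λp. ((λv. ((λx. 3) 4)) q)) q) + -4); E={q↦thunk((-1 + ((λv. ((λu. 5) v)) (1 * -3))), ∅)}; St=∅⟩
[3] ⟨T=((λp. ((λv. ((λx. 3) 4)) q)) q); E={q↦thunk((-1 + ((λv. ((λu. 5) v)) (1 * -3))), ∅)}; St=[addR]⟩
[4] ⟨T=(λp. ((λv. ((λx. 3) 4)) q)); E={q↦thunk((-1 + ((λv. ((λu. 5) v)) (1 * -3))), ∅)}; St=[thunk :: addR]⟩
[5] ⟨T=((λv. ((λx. 3) 4)) q); E={p↦thunk(q, {q↦thunk((-1 + ((λv. ((λu. 5) v)) (1 * -3))), ∅)}), q↦thunk((-1 + ((λv. ((λu. 5) v)) (1 * -3))), ∅)}; St=[addR]⟩
[6] ⟨T=(λv. ((λx. 3) 4)); E={p↦thunk(q, {q↦thunk((-1 + ((λv. ((λu. 5) v)) (1 * -3))), ∅)}), q↦thunk((-1 + ((λv. ((λu. 5) v)) (1 * -3))), ∅)}; St=[thunk :: addR]⟩
[7] ⟨T=((λx. 3) 4); E={v↦thunk(q, {p↦thunk(q, {q↦thunk((-1 + ((λv. ((λu. 5) v)) (1 * -3))), ∅)}), q↦thunk((-1 + ((λv. ((λu. 5) v)) (1 * -3))), ∅)}), p↦thunk(q, {q↦thunk((-1 + ((λv. ((λu. 5) v)) (1 * -3))), ∅)}), q↦thunk((-1 + ((λv. ((λu. 5) v)) (1 * -3))), ∅)}; St=[addR]⟩
[8] ⟨T=(λx. 3); E={v↦thunk(q, {p↦thunk(q, {q↦thunk((-1 + ((λv. ((λu. 5) v)) (1 * -3))), ∅)}), q↦thunk((-1 + ((λv. ((λu. 5) v)) (1 * -3))), ∅)}), p↦thunk(q, {q↦thunk((-1 + ((λv. ((λu. 5) v)) (1 * -3))), ∅)}), q↦thunk((-1 + ((λv. ((λu. 5) v)) (1 * -3))), ∅)}; St=[thunk :: addR]⟩
[9] ⟨T=3; E={x↦thunk(4, {v↦thunk(q, {p↦thunk(q, {q↦thunk((-1 + ((λv. ((λu. 5) v)) (1 * -3))), ∅)}), q↦thunk((-1 + ((λv. ((λu. 5) v)) (1 * -3))), ∅)}), p↦thunk(q, {q↦thunk((-1 + ((λv. ((λu. 5) v)) (1 * -3))), ∅)}), q↦thunk((-1 + ((λv. ((λu. 5) v)) (1 * -3))), ∅)}), v↦thunk(q, {p↦thunk(q, {q↦thunk((-1 + ((λv. ((λu. 5) v)) (1 * -3))), ∅)}), q↦thunk((-1 + ((λv. ((λu. 5) v)) (1 * -3))), ∅)}), p↦thunk(q, {q↦thunk((-1 + ((λv. ((λu. 5) v)) (1 * -3))), ∅)}), q↦thunk((-1 + ((λv. ((λu. 5) v)) (1 * -3))), ∅)}; St=[addR]⟩
[10] ⟨T=-4; E={q↦thunk((-1 + ((λv. ((λu. 5) v)) (1 * -3))), ∅)}; St=[addL(3)]⟩
→ final value -1

Answer: -1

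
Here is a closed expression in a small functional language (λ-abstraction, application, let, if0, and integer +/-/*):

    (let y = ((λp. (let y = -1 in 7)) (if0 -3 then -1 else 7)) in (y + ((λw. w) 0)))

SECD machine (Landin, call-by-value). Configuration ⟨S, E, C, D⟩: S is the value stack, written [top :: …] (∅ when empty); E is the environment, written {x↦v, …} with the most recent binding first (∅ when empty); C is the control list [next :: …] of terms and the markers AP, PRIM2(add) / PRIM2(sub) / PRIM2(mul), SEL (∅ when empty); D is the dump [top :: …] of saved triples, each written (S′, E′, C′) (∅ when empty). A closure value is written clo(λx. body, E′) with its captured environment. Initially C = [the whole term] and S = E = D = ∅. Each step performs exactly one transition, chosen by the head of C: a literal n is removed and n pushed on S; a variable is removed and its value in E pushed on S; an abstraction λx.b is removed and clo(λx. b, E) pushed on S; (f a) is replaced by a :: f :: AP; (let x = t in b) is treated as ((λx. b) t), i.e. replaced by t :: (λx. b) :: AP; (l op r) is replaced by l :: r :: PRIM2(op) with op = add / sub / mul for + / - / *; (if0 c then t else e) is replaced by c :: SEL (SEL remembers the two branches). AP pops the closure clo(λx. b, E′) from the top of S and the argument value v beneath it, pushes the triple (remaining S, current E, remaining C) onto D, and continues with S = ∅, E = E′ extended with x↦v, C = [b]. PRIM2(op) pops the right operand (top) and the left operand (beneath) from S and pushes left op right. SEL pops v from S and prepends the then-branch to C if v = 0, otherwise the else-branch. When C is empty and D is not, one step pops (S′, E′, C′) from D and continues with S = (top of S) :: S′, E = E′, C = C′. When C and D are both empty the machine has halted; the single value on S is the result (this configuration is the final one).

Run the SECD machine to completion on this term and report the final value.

[0] ⟨S=∅; E=∅; C=[(let y = ((λp. (let y = -1 in 7)) (if0 -3 then -1 else 7)) in (y + ((λw. w) 0)))]; D=∅⟩
[1] ⟨S=∅; E=∅; C=[((λp. (let y = -1 in 7)) (if0 -3 then -1 else 7)) :: (λy. (y + ((λw. w) 0))) :: AP]; D=∅⟩
[2] ⟨S=∅; E=∅; C=[(if0 -3 then -1 else 7) :: (λp. (let y = -1 in 7)) :: AP :: (λy. (y + ((λw. w) 0))) :: AP]; D=∅⟩
[3] ⟨S=∅; E=∅; C=[-3 :: SEL :: (λp. (let y = -1 in 7)) :: AP :: (λy. (y + ((λw. w) 0))) :: AP]; D=∅⟩
[4] ⟨S=[-3]; E=∅; C=[SEL :: (λp. (let y = -1 in 7)) :: AP :: (λy. (y + ((λw. w) 0))) :: AP]; D=∅⟩
[5] ⟨S=∅; E=∅; C=[7 :: (λp. (let y = -1 in 7)) :: AP :: (λy. (y + ((λw. w) 0))) :: AP]; D=∅⟩
[6] ⟨S=[7]; E=∅; C=[(λp. (let y = -1 in 7)) :: AP :: (λy. (y + ((λw. w) 0))) :: AP]; D=∅⟩
[7] ⟨S=[clo(λp. (let y = -1 in 7), ∅) :: 7]; E=∅; C=[AP :: (λy. (y + ((λw. w) 0))) :: AP]; D=∅⟩
[8] ⟨S=∅; E={p↦7}; C=[(let y = -1 in 7)]; D=[(∅, ∅, [(λy. (y + ((λw. w) 0))) :: AP])]⟩
[9] ⟨S=∅; E={p↦7}; C=[-1 :: (λy. 7) :: AP]; D=[(∅, ∅, [(λy. (y + ((λw. w) 0))) :: AP])]⟩
[10] ⟨S=[-1]; E={p↦7}; C=[(λy. 7) :: AP]; D=[(∅, ∅, [(λy. (y + ((λw. w) 0))) :: AP])]⟩
[11] ⟨S=[clo(λy. 7, {p↦7}) :: -1]; E={p↦7}; C=[AP]; D=[(∅, ∅, [(λy. (y + ((λw. w) 0))) :: AP])]⟩
[12] ⟨S=∅; E={y↦-1, p↦7}; C=[7]; D=[(∅, {p↦7}, ∅) :: (∅, ∅, [(λy. (y + ((λw. w) 0))) :: AP])]⟩
[13] ⟨S=[7]; E={y↦-1, p↦7}; C=∅; D=[(∅, {p↦7}, ∅) :: (∅, ∅, [(λy. (y + ((λw. w) 0))) :: AP])]⟩
[14] ⟨S=[7]; E={p↦7}; C=∅; D=[(∅, ∅, [(λy. (y + ((λw. w) 0))) :: AP])]⟩
[15] ⟨S=[7]; E=∅; C=[(λy. (y + ((λw. w) 0))) :: AP]; D=∅⟩
[16] ⟨S=[clo(λy. (y + ((λw. w) 0)), ∅) :: 7]; E=∅; C=[AP]; D=∅⟩
[17] ⟨S=∅; E={y↦7}; C=[(y + ((λw. w) 0))]; D=[(∅, ∅, ∅)]⟩
[18] ⟨S=∅; E={y↦7}; C=[y :: ((λw. w) 0) :: PRIM2(add)]; D=[(∅, ∅, ∅)]⟩
[19] ⟨S=[7]; E={y↦7}; C=[((λw. w) 0) :: PRIM2(add)]; D=[(∅, ∅, ∅)]⟩
[20] ⟨S=[7]; E={y↦7}; C=[0 :: (λw. w) :: AP :: PRIM2(add)]; D=[(∅, ∅, ∅)]⟩
[21] ⟨S=[0 :: 7]; E={y↦7}; C=[(λw. w) :: AP :: PRIM2(add)]; D=[(∅, ∅, ∅)]⟩
[22] ⟨S=[clo(λw. w, {y↦7}) :: 0 :: 7]; E={y↦7}; C=[AP :: PRIM2(add)]; D=[(∅, ∅, ∅)]⟩
[23] ⟨S=∅; E={w↦0, y↦7}; C=[w]; D=[([7], {y↦7}, [PRIM2(add)]) :: (∅, ∅, ∅)]⟩
[24] ⟨S=[0]; E={w↦0, y↦7}; C=∅; D=[([7], {y↦7}, [PRIM2(add)]) :: (∅, ∅, ∅)]⟩
[25] ⟨S=[0 :: 7]; E={y↦7}; C=[PRIM2(add)]; D=[(∅, ∅, ∅)]⟩
[26] ⟨S=[7]; E={y↦7}; C=∅; D=[(∅, ∅, ∅)]⟩
[27] ⟨S=[7]; E=∅; C=∅; D=∅⟩
→ final value 7

Answer: 7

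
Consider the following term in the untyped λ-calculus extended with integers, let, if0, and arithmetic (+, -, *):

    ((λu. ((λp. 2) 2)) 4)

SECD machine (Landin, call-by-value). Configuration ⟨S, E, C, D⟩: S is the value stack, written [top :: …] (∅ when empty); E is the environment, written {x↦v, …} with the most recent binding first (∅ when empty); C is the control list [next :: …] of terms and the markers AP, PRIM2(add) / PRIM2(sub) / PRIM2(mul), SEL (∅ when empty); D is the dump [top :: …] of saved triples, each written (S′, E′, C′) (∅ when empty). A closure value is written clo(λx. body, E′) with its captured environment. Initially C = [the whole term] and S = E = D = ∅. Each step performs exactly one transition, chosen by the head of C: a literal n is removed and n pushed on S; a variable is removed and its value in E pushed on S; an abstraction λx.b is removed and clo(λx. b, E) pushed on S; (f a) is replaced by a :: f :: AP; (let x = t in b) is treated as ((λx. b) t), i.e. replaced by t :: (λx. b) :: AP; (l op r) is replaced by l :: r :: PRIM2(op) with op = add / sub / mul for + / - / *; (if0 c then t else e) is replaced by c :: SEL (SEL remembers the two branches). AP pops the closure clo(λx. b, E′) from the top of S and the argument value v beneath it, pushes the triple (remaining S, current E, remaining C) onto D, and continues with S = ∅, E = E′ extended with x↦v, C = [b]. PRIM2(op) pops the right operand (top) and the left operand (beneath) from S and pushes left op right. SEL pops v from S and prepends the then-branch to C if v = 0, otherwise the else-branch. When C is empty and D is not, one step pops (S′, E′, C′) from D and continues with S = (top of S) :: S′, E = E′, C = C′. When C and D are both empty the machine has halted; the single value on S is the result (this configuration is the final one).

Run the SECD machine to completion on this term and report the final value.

Answer: 2

Execution trace:
step 0: <S=∅, E=∅, C=[((λu. ((λp. 2) 2)) 4)], D=∅>
step 1: <S=∅, E=∅, C=[4 :: (λu. ((λp. 2) 2)) :: AP], D=∅>
step 2: <S=[4], E=∅, C=[(λu. ((λp. 2) 2)) :: AP], D=∅>
step 3: <S=[clo(λu. ((λp. 2) 2), ∅) :: 4], E=∅, C=[AP], D=∅>
step 4: <S=∅, E={u↦4}, C=[((λp. 2) 2)], D=[(∅, ∅, ∅)]>
step 5: <S=∅, E={u↦4}, C=[2 :: (λp. 2) :: AP], D=[(∅, ∅, ∅)]>
step 6: <S=[2], E={u↦4}, C=[(λp. 2) :: AP], D=[(∅, ∅, ∅)]>
step 7: <S=[clo(λp. 2, {u↦4}) :: 2], E={u↦4}, C=[AP], D=[(∅, ∅, ∅)]>
step 8: <S=∅, E={p↦2, u↦4}, C=[2], D=[(∅, {u↦4}, ∅) :: (∅, ∅, ∅)]>
step 9: <S=[2], E={p↦2, u↦4}, C=∅, D=[(∅, {u↦4}, ∅) :: (∅, ∅, ∅)]>
step 10: <S=[2], E={u↦4}, C=∅, D=[(∅, ∅, ∅)]>
step 11: <S=[2], E=∅, C=∅, D=∅>
→ final value 2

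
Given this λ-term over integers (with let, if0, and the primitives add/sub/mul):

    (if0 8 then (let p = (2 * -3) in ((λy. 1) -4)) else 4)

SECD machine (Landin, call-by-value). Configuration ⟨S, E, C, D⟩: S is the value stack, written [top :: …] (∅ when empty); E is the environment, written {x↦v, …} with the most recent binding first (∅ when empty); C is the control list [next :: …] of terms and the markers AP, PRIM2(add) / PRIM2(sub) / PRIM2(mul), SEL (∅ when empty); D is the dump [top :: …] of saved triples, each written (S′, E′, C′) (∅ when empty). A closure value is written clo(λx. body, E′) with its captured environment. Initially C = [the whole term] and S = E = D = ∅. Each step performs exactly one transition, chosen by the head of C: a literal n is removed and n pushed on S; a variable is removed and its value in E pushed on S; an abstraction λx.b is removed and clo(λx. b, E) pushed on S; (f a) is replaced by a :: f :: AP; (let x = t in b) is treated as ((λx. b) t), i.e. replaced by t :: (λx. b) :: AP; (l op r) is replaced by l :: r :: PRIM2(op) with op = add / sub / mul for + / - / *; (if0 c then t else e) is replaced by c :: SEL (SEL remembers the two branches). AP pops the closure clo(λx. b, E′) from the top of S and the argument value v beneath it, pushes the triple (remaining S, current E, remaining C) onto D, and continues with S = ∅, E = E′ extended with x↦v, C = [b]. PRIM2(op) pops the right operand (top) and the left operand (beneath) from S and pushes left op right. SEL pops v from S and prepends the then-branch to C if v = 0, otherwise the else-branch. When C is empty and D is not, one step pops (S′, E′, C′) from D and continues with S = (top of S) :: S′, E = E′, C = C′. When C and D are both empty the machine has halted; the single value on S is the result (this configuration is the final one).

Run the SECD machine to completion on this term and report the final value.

Answer: 4

Execution trace:
t=0: <S=∅, E=∅, C=[(if0 8 then (let p = (2 * -3) in ((λy. 1) -4)) else 4)], D=∅>
t=1: <S=∅, E=∅, C=[8 :: SEL], D=∅>
t=2: <S=[8], E=∅, C=[SEL], D=∅>
t=3: <S=∅, E=∅, C=[4], D=∅>
t=4: <S=[4], E=∅, C=∅, D=∅>
→ final value 4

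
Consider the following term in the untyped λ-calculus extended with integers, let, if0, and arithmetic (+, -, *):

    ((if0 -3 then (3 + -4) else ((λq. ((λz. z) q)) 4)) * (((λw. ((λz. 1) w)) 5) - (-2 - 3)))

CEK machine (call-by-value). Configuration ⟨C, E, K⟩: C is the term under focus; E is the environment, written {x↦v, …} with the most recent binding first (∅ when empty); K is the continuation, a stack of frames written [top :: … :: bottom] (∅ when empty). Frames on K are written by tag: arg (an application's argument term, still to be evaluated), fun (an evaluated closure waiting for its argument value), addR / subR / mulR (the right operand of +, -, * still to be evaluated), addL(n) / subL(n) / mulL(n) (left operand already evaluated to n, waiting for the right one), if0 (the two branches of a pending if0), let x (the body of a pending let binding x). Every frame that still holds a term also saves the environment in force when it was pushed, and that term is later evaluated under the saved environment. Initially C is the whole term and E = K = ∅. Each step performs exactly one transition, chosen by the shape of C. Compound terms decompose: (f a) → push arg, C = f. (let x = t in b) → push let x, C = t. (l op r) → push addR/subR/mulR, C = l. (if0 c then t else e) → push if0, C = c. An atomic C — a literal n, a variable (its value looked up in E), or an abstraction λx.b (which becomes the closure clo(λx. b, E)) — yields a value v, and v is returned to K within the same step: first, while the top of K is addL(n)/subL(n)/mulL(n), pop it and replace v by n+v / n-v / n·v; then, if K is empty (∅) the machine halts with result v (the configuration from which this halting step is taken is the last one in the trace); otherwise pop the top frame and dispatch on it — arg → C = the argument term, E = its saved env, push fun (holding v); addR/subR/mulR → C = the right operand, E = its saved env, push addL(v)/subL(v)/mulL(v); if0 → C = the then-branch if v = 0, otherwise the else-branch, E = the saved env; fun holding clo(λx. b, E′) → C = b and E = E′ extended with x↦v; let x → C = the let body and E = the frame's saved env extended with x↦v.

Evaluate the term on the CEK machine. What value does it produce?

Answer: 24

Execution trace:
0. ⟨C=((if0 -3 then (3 + -4) else ((λq. ((λz. z) q)) 4)) * (((λw. ((λz. 1) w)) 5) - (-2 - 3))); E=∅; K=∅⟩
1. ⟨C=(if0 -3 then (3 + -4) else ((λq. ((λz. z) q)) 4)); E=∅; K=[mulR]⟩
2. ⟨C=-3; E=∅; K=[if0 :: mulR]⟩
3. ⟨C=((λq. ((λz. z) q)) 4); E=∅; K=[mulR]⟩
4. ⟨C=(λq. ((λz. z) q)); E=∅; K=[arg :: mulR]⟩
5. ⟨C=4; E=∅; K=[fun :: mulR]⟩
6. ⟨C=((λz. z) q); E={q↦4}; K=[mulR]⟩
7. ⟨C=(λz. z); E={q↦4}; K=[arg :: mulR]⟩
8. ⟨C=q; E={q↦4}; K=[fun :: mulR]⟩
9. ⟨C=z; E={z↦4, q↦4}; K=[mulR]⟩
10. ⟨C=(((λw. ((λz. 1) w)) 5) - (-2 - 3)); E=∅; K=[mulL(4)]⟩
11. ⟨C=((λw. ((λz. 1) w)) 5); E=∅; K=[subR :: mulL(4)]⟩
12. ⟨C=(λw. ((λz. 1) w)); E=∅; K=[arg :: subR :: mulL(4)]⟩
13. ⟨C=5; E=∅; K=[fun :: subR :: mulL(4)]⟩
14. ⟨C=((λz. 1) w); E={w↦5}; K=[subR :: mulL(4)]⟩
15. ⟨C=(λz. 1); E={w↦5}; K=[arg :: subR :: mulL(4)]⟩
16. ⟨C=w; E={w↦5}; K=[fun :: subR :: mulL(4)]⟩
17. ⟨C=1; E={z↦5, w↦5}; K=[subR :: mulL(4)]⟩
18. ⟨C=(-2 - 3); E=∅; K=[subL(1) :: mulL(4)]⟩
19. ⟨C=-2; E=∅; K=[subR :: subL(1) :: mulL(4)]⟩
20. ⟨C=3; E=∅; K=[subL(-2) :: subL(1) :: mulL(4)]⟩
→ final value 24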